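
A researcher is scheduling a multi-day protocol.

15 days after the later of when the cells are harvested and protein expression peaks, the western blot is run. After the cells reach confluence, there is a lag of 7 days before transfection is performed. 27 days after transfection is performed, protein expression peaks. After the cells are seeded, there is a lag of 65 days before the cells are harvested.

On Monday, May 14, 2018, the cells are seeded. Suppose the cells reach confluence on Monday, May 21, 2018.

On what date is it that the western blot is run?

Thursday, August 2, 2018

The cells are seeded: May 14, 2018.
The cells are harvested: May 14, 2018 + 65 days = Jul 18, 2018.
The cells reach confluence: May 21, 2018.
Transfection is performed: May 21, 2018 + 7 days = May 28, 2018.
Protein expression peaks: May 28, 2018 + 27 days = Jun 24, 2018.
Both prerequisites met — the cells are harvested (Jul 18, 2018), protein expression peaks (Jun 24, 2018); the later is Jul 18, 2018.
The western blot is run: Jul 18, 2018 + 15 days = Aug 2, 2018.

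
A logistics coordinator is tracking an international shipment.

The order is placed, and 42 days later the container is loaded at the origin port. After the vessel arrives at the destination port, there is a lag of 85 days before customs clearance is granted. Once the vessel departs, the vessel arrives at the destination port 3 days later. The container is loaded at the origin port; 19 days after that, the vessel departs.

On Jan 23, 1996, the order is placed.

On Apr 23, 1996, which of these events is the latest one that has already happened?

The order is placed: Jan 23, 1996.
The container is loaded at the origin port: Jan 23, 1996 + 42 days = Mar 5, 1996.
The vessel departs: Mar 5, 1996 + 19 days = Mar 24, 1996.
The vessel arrives at the destination port: Mar 24, 1996 + 3 days = Mar 27, 1996.
Customs clearance is granted: Mar 27, 1996 + 85 days = Jun 20, 1996.
Apr 23, 1996 falls between when the vessel arrives at the destination port (Mar 27, 1996) and when customs clearance is granted (Jun 20, 1996).

The vessel arrives at the destination port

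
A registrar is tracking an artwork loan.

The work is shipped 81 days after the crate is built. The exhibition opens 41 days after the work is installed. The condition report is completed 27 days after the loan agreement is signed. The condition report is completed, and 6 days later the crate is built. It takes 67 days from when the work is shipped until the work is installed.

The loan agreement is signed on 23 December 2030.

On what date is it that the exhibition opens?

The loan agreement is signed: Dec 23, 2030.
The condition report is completed: Dec 23, 2030 + 27 days = Jan 19, 2031.
The crate is built: Jan 19, 2031 + 6 days = Jan 25, 2031.
The work is shipped: Jan 25, 2031 + 81 days = Apr 16, 2031.
The work is installed: Apr 16, 2031 + 67 days = Jun 22, 2031.
The exhibition opens: Jun 22, 2031 + 41 days = Aug 2, 2031.

2 August 2031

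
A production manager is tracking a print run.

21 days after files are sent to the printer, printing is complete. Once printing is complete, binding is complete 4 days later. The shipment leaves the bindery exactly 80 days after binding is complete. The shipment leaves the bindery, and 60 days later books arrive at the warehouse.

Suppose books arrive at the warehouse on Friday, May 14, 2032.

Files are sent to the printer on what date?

Monday, December 1, 2031

Books arrive at the warehouse: May 14, 2032.
The shipment leaves the bindery: May 14, 2032 − 60 days = Mar 15, 2032.
Binding is complete: Mar 15, 2032 − 80 days = Dec 26, 2031.
Printing is complete: Dec 26, 2031 − 4 days = Dec 22, 2031.
Files are sent to the printer: Dec 22, 2031 − 21 days = Dec 1, 2031.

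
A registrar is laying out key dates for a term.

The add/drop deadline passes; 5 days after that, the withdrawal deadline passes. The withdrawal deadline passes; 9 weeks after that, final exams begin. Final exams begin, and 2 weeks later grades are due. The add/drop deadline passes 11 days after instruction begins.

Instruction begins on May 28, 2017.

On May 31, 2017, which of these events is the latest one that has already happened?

Instruction begins

Instruction begins: May 28, 2017.
The add/drop deadline passes: May 28, 2017 + 11 days = Jun 8, 2017.
The withdrawal deadline passes: Jun 8, 2017 + 5 days = Jun 13, 2017.
Final exams begin: Jun 13, 2017 + 9 weeks = Aug 15, 2017.
Grades are due: Aug 15, 2017 + 2 weeks = Aug 29, 2017.
May 31, 2017 falls between when instruction begins (May 28, 2017) and when the add/drop deadline passes (Jun 8, 2017).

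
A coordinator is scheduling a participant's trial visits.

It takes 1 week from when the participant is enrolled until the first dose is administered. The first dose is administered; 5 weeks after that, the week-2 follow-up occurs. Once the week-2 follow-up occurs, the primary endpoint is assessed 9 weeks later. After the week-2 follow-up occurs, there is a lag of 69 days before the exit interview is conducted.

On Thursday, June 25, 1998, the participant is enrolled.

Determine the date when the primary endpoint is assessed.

Thursday, October 8, 1998

The participant is enrolled: Jun 25, 1998.
The first dose is administered: Jun 25, 1998 + 1 week = Jul 2, 1998.
The week-2 follow-up occurs: Jul 2, 1998 + 5 weeks = Aug 6, 1998.
The primary endpoint is assessed: Aug 6, 1998 + 9 weeks = Oct 8, 1998.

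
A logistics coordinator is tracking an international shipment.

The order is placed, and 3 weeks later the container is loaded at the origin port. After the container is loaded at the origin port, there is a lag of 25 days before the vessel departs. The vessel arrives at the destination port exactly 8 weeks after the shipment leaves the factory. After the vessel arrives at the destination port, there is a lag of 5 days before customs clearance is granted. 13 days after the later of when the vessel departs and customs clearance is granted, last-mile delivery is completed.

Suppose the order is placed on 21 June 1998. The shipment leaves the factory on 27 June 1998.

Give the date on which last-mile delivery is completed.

The order is placed: Jun 21, 1998.
The container is loaded at the origin port: Jun 21, 1998 + 3 weeks = Jul 12, 1998.
The vessel departs: Jul 12, 1998 + 25 days = Aug 6, 1998.
The shipment leaves the factory: Jun 27, 1998.
The vessel arrives at the destination port: Jun 27, 1998 + 8 weeks = Aug 22, 1998.
Customs clearance is granted: Aug 22, 1998 + 5 days = Aug 27, 1998.
Both prerequisites met — the vessel departs (Aug 6, 1998), customs clearance is granted (Aug 27, 1998); the later is Aug 27, 1998.
Last-mile delivery is completed: Aug 27, 1998 + 13 days = Sep 9, 1998.

9 September 1998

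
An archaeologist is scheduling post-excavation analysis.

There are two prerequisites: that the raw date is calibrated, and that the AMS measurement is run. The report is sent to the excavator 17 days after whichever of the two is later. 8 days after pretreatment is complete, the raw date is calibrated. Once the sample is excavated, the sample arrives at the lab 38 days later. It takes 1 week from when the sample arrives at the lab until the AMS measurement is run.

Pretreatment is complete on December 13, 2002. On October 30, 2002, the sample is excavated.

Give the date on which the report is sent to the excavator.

Pretreatment is complete: Dec 13, 2002.
The raw date is calibrated: Dec 13, 2002 + 8 days = Dec 21, 2002.
The sample is excavated: Oct 30, 2002.
The sample arrives at the lab: Oct 30, 2002 + 38 days = Dec 7, 2002.
The AMS measurement is run: Dec 7, 2002 + 1 week = Dec 14, 2002.
Both prerequisites met — the raw date is calibrated (Dec 21, 2002), the AMS measurement is run (Dec 14, 2002); the later is Dec 21, 2002.
The report is sent to the excavator: Dec 21, 2002 + 17 days = Jan 7, 2003.

January 7, 2003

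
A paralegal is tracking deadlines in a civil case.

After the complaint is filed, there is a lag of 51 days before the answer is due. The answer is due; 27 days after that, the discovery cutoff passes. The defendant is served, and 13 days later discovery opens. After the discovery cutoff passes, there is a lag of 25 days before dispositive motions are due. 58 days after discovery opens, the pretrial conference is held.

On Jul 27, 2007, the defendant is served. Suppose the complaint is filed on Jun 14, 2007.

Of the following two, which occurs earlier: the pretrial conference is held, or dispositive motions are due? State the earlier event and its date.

Dispositive motions are due — Sep 25, 2007

The defendant is served: Jul 27, 2007.
Discovery opens: Jul 27, 2007 + 13 days = Aug 9, 2007.
The pretrial conference is held: Aug 9, 2007 + 58 days = Oct 6, 2007.
The complaint is filed: Jun 14, 2007.
The answer is due: Jun 14, 2007 + 51 days = Aug 4, 2007.
The discovery cutoff passes: Aug 4, 2007 + 27 days = Aug 31, 2007.
Dispositive motions are due: Aug 31, 2007 + 25 days = Sep 25, 2007.
Comparing: the pretrial conference is held on Oct 6, 2007 vs dispositive motions are due on Sep 25, 2007. Earlier: dispositive motions are due.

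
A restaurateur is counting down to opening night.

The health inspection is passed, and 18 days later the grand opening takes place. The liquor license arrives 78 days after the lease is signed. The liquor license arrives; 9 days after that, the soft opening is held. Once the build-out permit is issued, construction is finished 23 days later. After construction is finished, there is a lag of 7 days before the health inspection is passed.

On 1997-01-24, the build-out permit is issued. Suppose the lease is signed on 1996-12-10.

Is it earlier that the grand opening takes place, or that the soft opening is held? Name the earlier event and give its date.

The build-out permit is issued: Jan 24, 1997.
Construction is finished: Jan 24, 1997 + 23 days = Feb 16, 1997.
The health inspection is passed: Feb 16, 1997 + 7 days = Feb 23, 1997.
The grand opening takes place: Feb 23, 1997 + 18 days = Mar 13, 1997.
The lease is signed: Dec 10, 1996.
The liquor license arrives: Dec 10, 1996 + 78 days = Feb 26, 1997.
The soft opening is held: Feb 26, 1997 + 9 days = Mar 7, 1997.
Comparing: the grand opening takes place on Mar 13, 1997 vs the soft opening is held on Mar 7, 1997. Earlier: the soft opening is held.

The soft opening is held — 1997-03-07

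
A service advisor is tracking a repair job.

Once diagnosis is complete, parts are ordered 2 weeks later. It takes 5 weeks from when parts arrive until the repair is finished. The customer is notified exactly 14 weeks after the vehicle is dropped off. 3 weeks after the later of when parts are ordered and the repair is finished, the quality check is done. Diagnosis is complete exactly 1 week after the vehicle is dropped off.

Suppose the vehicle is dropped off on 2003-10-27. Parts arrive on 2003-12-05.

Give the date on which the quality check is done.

The vehicle is dropped off: Oct 27, 2003.
Diagnosis is complete: Oct 27, 2003 + 1 week = Nov 3, 2003.
Parts are ordered: Nov 3, 2003 + 2 weeks = Nov 17, 2003.
Parts arrive: Dec 5, 2003.
The repair is finished: Dec 5, 2003 + 5 weeks = Jan 9, 2004.
Both prerequisites met — parts are ordered (Nov 17, 2003), the repair is finished (Jan 9, 2004); the later is Jan 9, 2004.
The quality check is done: Jan 9, 2004 + 3 weeks = Jan 30, 2004.

2004-01-30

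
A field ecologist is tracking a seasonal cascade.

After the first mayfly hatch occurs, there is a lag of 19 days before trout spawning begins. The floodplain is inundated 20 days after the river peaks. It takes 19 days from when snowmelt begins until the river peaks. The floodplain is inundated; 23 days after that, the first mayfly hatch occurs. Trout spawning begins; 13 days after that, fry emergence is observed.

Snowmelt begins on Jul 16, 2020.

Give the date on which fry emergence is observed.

Snowmelt begins: Jul 16, 2020.
The river peaks: Jul 16, 2020 + 19 days = Aug 4, 2020.
The floodplain is inundated: Aug 4, 2020 + 20 days = Aug 24, 2020.
The first mayfly hatch occurs: Aug 24, 2020 + 23 days = Sep 16, 2020.
Trout spawning begins: Sep 16, 2020 + 19 days = Oct 5, 2020.
Fry emergence is observed: Oct 5, 2020 + 13 days = Oct 18, 2020.

Oct 18, 2020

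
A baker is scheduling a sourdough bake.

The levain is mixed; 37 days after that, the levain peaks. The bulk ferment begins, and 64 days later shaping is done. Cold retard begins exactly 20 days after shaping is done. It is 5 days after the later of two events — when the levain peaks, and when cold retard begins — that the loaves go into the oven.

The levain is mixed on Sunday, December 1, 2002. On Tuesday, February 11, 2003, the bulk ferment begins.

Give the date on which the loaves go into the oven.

The levain is mixed: Dec 1, 2002.
The levain peaks: Dec 1, 2002 + 37 days = Jan 7, 2003.
The bulk ferment begins: Feb 11, 2003.
Shaping is done: Feb 11, 2003 + 64 days = Apr 16, 2003.
Cold retard begins: Apr 16, 2003 + 20 days = May 6, 2003.
Both prerequisites met — the levain peaks (Jan 7, 2003), cold retard begins (May 6, 2003); the later is May 6, 2003.
The loaves go into the oven: May 6, 2003 + 5 days = May 11, 2003.

Sunday, May 11, 2003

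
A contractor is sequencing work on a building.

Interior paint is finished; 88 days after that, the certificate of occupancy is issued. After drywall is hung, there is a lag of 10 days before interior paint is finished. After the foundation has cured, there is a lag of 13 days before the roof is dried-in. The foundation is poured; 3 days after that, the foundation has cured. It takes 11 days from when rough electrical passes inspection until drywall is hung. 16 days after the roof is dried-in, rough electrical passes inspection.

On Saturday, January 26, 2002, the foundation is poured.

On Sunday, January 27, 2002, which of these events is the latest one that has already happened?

The foundation is poured

The foundation is poured: Jan 26, 2002.
The foundation has cured: Jan 26, 2002 + 3 days = Jan 29, 2002.
The roof is dried-in: Jan 29, 2002 + 13 days = Feb 11, 2002.
Rough electrical passes inspection: Feb 11, 2002 + 16 days = Feb 27, 2002.
Drywall is hung: Feb 27, 2002 + 11 days = Mar 10, 2002.
Interior paint is finished: Mar 10, 2002 + 10 days = Mar 20, 2002.
The certificate of occupancy is issued: Mar 20, 2002 + 88 days = Jun 16, 2002.
Jan 27, 2002 falls between when the foundation is poured (Jan 26, 2002) and when the foundation has cured (Jan 29, 2002).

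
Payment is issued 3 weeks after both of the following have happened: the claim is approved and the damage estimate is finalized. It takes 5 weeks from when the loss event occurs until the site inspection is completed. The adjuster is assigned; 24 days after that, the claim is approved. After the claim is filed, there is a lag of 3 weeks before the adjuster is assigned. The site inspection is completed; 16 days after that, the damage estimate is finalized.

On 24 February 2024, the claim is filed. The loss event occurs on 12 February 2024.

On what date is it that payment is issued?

The claim is filed: Feb 24, 2024.
The adjuster is assigned: Feb 24, 2024 + 3 weeks = Mar 16, 2024.
The claim is approved: Mar 16, 2024 + 24 days = Apr 9, 2024.
The loss event occurs: Feb 12, 2024.
The site inspection is completed: Feb 12, 2024 + 5 weeks = Mar 18, 2024.
The damage estimate is finalized: Mar 18, 2024 + 16 days = Apr 3, 2024.
Both prerequisites met — the claim is approved (Apr 9, 2024), the damage estimate is finalized (Apr 3, 2024); the later is Apr 9, 2024.
Payment is issued: Apr 9, 2024 + 3 weeks = Apr 30, 2024.

30 April 2024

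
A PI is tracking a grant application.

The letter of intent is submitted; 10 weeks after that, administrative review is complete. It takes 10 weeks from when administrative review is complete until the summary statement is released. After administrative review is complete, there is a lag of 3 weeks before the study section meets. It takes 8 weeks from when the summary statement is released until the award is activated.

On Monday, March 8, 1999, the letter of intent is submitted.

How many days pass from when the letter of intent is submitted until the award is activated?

196 days

Causal path: the letter of intent is submitted → administrative review is complete → the summary statement is released → the award is activated.
Total delay along the path: 10 + 10 + 8 weeks = 28 weeks = 196 days.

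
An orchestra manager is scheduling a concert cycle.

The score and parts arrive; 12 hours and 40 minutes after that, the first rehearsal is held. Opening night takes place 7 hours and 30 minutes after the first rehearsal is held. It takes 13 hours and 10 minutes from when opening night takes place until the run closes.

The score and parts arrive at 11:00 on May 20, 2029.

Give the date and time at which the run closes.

The score and parts arrive: 11:00 May 20, 2029.
The first rehearsal is held: 11:00 May 20, 2029 + 12h40m = 23:40 May 20, 2029.
Opening night takes place: 23:40 May 20, 2029 + 7h30m = 07:10 May 21, 2029.
The run closes: 07:10 May 21, 2029 + 13h10m = 20:20 May 21, 2029.

20:20 on May 21, 2029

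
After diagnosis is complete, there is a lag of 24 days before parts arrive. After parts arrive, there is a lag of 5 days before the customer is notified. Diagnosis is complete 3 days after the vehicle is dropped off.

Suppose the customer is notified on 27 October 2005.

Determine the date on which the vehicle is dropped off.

25 September 2005

The customer is notified: Oct 27, 2005.
Parts arrive: Oct 27, 2005 − 5 days = Oct 22, 2005.
Diagnosis is complete: Oct 22, 2005 − 24 days = Sep 28, 2005.
The vehicle is dropped off: Sep 28, 2005 − 3 days = Sep 25, 2005.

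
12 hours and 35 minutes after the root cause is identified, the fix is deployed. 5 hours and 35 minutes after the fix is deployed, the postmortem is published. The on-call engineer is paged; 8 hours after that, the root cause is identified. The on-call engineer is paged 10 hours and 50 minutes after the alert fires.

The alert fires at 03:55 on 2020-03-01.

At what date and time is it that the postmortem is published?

The alert fires: 03:55 Mar 1, 2020.
The on-call engineer is paged: 03:55 Mar 1, 2020 + 10h50m = 14:45 Mar 1, 2020.
The root cause is identified: 14:45 Mar 1, 2020 + 8h = 22:45 Mar 1, 2020.
The fix is deployed: 22:45 Mar 1, 2020 + 12h35m = 11:20 Mar 2, 2020.
The postmortem is published: 11:20 Mar 2, 2020 + 5h35m = 16:55 Mar 2, 2020.

16:55 on 2020-03-02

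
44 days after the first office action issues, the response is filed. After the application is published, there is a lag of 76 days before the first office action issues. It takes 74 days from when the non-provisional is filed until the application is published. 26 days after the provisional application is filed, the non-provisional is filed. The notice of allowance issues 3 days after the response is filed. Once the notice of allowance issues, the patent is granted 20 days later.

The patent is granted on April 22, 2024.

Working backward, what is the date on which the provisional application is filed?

The patent is granted: Apr 22, 2024.
The notice of allowance issues: Apr 22, 2024 − 20 days = Apr 2, 2024.
The response is filed: Apr 2, 2024 − 3 days = Mar 30, 2024.
The first office action issues: Mar 30, 2024 − 44 days = Feb 15, 2024.
The application is published: Feb 15, 2024 − 76 days = Dec 1, 2023.
The non-provisional is filed: Dec 1, 2023 − 74 days = Sep 18, 2023.
The provisional application is filed: Sep 18, 2023 − 26 days = Aug 23, 2023.

August 23, 2023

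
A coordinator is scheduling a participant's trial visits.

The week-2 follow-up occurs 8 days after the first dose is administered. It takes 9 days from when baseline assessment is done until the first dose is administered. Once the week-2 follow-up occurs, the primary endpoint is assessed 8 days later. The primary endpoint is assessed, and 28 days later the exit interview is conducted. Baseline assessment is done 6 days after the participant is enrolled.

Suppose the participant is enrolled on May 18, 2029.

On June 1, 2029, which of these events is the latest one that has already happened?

Baseline assessment is done

The participant is enrolled: May 18, 2029.
Baseline assessment is done: May 18, 2029 + 6 days = May 24, 2029.
The first dose is administered: May 24, 2029 + 9 days = Jun 2, 2029.
The week-2 follow-up occurs: Jun 2, 2029 + 8 days = Jun 10, 2029.
The primary endpoint is assessed: Jun 10, 2029 + 8 days = Jun 18, 2029.
The exit interview is conducted: Jun 18, 2029 + 28 days = Jul 16, 2029.
Jun 1, 2029 falls between when baseline assessment is done (May 24, 2029) and when the first dose is administered (Jun 2, 2029).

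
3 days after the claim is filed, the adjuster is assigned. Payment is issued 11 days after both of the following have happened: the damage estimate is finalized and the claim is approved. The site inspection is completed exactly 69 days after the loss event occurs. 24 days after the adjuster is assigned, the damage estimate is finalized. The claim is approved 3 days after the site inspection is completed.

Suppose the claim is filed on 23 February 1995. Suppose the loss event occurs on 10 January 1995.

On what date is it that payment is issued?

The claim is filed: Feb 23, 1995.
The adjuster is assigned: Feb 23, 1995 + 3 days = Feb 26, 1995.
The damage estimate is finalized: Feb 26, 1995 + 24 days = Mar 22, 1995.
The loss event occurs: Jan 10, 1995.
The site inspection is completed: Jan 10, 1995 + 69 days = Mar 20, 1995.
The claim is approved: Mar 20, 1995 + 3 days = Mar 23, 1995.
Both prerequisites met — the damage estimate is finalized (Mar 22, 1995), the claim is approved (Mar 23, 1995); the later is Mar 23, 1995.
Payment is issued: Mar 23, 1995 + 11 days = Apr 3, 1995.

3 April 1995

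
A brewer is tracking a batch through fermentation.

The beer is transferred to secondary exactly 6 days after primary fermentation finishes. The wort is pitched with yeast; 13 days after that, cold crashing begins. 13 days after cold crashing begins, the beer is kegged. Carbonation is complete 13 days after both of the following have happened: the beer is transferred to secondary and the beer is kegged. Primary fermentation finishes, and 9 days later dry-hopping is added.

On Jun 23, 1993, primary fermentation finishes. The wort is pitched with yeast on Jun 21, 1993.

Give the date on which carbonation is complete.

Primary fermentation finishes: Jun 23, 1993.
The beer is transferred to secondary: Jun 23, 1993 + 6 days = Jun 29, 1993.
The wort is pitched with yeast: Jun 21, 1993.
Cold crashing begins: Jun 21, 1993 + 13 days = Jul 4, 1993.
The beer is kegged: Jul 4, 1993 + 13 days = Jul 17, 1993.
Both prerequisites met — the beer is transferred to secondary (Jun 29, 1993), the beer is kegged (Jul 17, 1993); the later is Jul 17, 1993.
Carbonation is complete: Jul 17, 1993 + 13 days = Jul 30, 1993.

Jul 30, 1993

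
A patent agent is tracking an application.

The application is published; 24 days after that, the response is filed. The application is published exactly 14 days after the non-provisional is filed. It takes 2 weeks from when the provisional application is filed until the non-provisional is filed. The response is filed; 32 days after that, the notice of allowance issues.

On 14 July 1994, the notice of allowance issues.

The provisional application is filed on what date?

The notice of allowance issues: Jul 14, 1994.
The response is filed: Jul 14, 1994 − 32 days = Jun 12, 1994.
The application is published: Jun 12, 1994 − 24 days = May 19, 1994.
The non-provisional is filed: May 19, 1994 − 14 days = May 5, 1994.
The provisional application is filed: May 5, 1994 − 2 weeks = Apr 21, 1994.

21 April 1994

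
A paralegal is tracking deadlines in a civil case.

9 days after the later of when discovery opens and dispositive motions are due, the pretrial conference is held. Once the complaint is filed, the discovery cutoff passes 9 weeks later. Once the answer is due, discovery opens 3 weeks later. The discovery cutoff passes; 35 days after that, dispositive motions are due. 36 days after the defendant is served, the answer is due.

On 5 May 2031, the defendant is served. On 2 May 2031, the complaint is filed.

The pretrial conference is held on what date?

The defendant is served: May 5, 2031.
The answer is due: May 5, 2031 + 36 days = Jun 10, 2031.
Discovery opens: Jun 10, 2031 + 3 weeks = Jul 1, 2031.
The complaint is filed: May 2, 2031.
The discovery cutoff passes: May 2, 2031 + 9 weeks = Jul 4, 2031.
Dispositive motions are due: Jul 4, 2031 + 35 days = Aug 8, 2031.
Both prerequisites met — discovery opens (Jul 1, 2031), dispositive motions are due (Aug 8, 2031); the later is Aug 8, 2031.
The pretrial conference is held: Aug 8, 2031 + 9 days = Aug 17, 2031.

17 August 2031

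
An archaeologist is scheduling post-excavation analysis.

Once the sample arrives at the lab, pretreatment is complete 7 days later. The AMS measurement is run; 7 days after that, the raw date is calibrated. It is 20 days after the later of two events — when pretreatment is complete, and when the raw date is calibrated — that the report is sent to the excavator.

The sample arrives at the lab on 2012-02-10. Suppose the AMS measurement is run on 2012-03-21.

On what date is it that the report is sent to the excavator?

The sample arrives at the lab: Feb 10, 2012.
Pretreatment is complete: Feb 10, 2012 + 7 days = Feb 17, 2012.
The AMS measurement is run: Mar 21, 2012.
The raw date is calibrated: Mar 21, 2012 + 7 days = Mar 28, 2012.
Both prerequisites met — pretreatment is complete (Feb 17, 2012), the raw date is calibrated (Mar 28, 2012); the later is Mar 28, 2012.
The report is sent to the excavator: Mar 28, 2012 + 20 days = Apr 17, 2012.

2012-04-17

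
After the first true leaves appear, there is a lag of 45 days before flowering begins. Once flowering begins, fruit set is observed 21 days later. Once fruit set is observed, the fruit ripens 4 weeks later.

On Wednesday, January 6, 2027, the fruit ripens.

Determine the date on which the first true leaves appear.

Sunday, October 4, 2026

The fruit ripens: Jan 6, 2027.
Fruit set is observed: Jan 6, 2027 − 4 weeks = Dec 9, 2026.
Flowering begins: Dec 9, 2026 − 21 days = Nov 18, 2026.
The first true leaves appear: Nov 18, 2026 − 45 days = Oct 4, 2026.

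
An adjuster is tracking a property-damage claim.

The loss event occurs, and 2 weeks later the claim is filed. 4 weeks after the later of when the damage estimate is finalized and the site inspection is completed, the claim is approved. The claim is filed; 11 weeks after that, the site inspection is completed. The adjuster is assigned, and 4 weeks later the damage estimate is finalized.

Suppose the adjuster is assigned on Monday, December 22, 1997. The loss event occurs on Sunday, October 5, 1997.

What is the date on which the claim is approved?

Monday, February 16, 1998

The adjuster is assigned: Dec 22, 1997.
The damage estimate is finalized: Dec 22, 1997 + 4 weeks = Jan 19, 1998.
The loss event occurs: Oct 5, 1997.
The claim is filed: Oct 5, 1997 + 2 weeks = Oct 19, 1997.
The site inspection is completed: Oct 19, 1997 + 11 weeks = Jan 4, 1998.
Both prerequisites met — the damage estimate is finalized (Jan 19, 1998), the site inspection is completed (Jan 4, 1998); the later is Jan 19, 1998.
The claim is approved: Jan 19, 1998 + 4 weeks = Feb 16, 1998.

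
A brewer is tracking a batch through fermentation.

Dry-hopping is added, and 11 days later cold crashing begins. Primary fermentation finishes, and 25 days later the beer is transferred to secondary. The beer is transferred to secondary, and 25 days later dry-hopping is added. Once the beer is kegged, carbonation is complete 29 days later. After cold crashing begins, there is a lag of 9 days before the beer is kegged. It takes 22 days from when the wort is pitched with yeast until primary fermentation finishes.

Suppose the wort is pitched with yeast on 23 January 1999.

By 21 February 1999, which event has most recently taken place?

The wort is pitched with yeast: Jan 23, 1999.
Primary fermentation finishes: Jan 23, 1999 + 22 days = Feb 14, 1999.
The beer is transferred to secondary: Feb 14, 1999 + 25 days = Mar 11, 1999.
Dry-hopping is added: Mar 11, 1999 + 25 days = Apr 5, 1999.
Cold crashing begins: Apr 5, 1999 + 11 days = Apr 16, 1999.
The beer is kegged: Apr 16, 1999 + 9 days = Apr 25, 1999.
Carbonation is complete: Apr 25, 1999 + 29 days = May 24, 1999.
Feb 21, 1999 falls between when primary fermentation finishes (Feb 14, 1999) and when the beer is transferred to secondary (Mar 11, 1999).

Primary fermentation finishes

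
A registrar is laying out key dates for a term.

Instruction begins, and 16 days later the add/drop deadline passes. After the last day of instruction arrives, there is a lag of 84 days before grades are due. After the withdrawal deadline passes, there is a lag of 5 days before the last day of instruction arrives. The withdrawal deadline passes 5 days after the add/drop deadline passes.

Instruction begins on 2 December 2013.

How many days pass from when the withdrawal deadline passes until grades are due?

Causal path: the withdrawal deadline passes → the last day of instruction arrives → grades are due.
Total delay along the path: 5 + 84 = 89 days.

89 days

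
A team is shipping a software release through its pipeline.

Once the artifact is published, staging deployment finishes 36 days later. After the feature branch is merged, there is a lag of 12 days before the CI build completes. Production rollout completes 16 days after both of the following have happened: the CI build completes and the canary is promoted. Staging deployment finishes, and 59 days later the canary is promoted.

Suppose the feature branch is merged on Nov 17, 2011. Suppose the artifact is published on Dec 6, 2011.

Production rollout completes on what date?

Mar 26, 2012

The feature branch is merged: Nov 17, 2011.
The CI build completes: Nov 17, 2011 + 12 days = Nov 29, 2011.
The artifact is published: Dec 6, 2011.
Staging deployment finishes: Dec 6, 2011 + 36 days = Jan 11, 2012.
The canary is promoted: Jan 11, 2012 + 59 days = Mar 10, 2012.
Both prerequisites met — the CI build completes (Nov 29, 2011), the canary is promoted (Mar 10, 2012); the later is Mar 10, 2012.
Production rollout completes: Mar 10, 2012 + 16 days = Mar 26, 2012.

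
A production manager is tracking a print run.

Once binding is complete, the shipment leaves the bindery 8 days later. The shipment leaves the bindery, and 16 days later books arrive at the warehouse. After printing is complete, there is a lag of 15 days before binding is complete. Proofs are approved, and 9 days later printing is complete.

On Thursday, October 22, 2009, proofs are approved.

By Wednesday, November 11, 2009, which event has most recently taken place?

Proofs are approved: Oct 22, 2009.
Printing is complete: Oct 22, 2009 + 9 days = Oct 31, 2009.
Binding is complete: Oct 31, 2009 + 15 days = Nov 15, 2009.
The shipment leaves the bindery: Nov 15, 2009 + 8 days = Nov 23, 2009.
Books arrive at the warehouse: Nov 23, 2009 + 16 days = Dec 9, 2009.
Nov 11, 2009 falls between when printing is complete (Oct 31, 2009) and when binding is complete (Nov 15, 2009).

Printing is complete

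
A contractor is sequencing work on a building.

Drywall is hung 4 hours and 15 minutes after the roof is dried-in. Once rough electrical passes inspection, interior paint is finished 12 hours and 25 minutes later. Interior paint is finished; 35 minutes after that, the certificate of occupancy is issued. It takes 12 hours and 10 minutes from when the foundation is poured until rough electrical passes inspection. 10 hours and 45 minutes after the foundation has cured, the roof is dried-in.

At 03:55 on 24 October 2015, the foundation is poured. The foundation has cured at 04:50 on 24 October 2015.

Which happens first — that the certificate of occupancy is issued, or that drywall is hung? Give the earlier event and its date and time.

The foundation is poured: 03:55 Oct 24, 2015.
Rough electrical passes inspection: 03:55 Oct 24, 2015 + 12h10m = 16:05 Oct 24, 2015.
Interior paint is finished: 16:05 Oct 24, 2015 + 12h25m = 04:30 Oct 25, 2015.
The certificate of occupancy is issued: 04:30 Oct 25, 2015 + 35m = 05:05 Oct 25, 2015.
The foundation has cured: 04:50 Oct 24, 2015.
The roof is dried-in: 04:50 Oct 24, 2015 + 10h45m = 15:35 Oct 24, 2015.
Drywall is hung: 15:35 Oct 24, 2015 + 4h15m = 19:50 Oct 24, 2015.
Comparing: the certificate of occupancy is issued at 05:05 Oct 25, 2015 vs drywall is hung at 19:50 Oct 24, 2015. Earlier: drywall is hung.

Drywall is hung — 19:50 on 24 October 2015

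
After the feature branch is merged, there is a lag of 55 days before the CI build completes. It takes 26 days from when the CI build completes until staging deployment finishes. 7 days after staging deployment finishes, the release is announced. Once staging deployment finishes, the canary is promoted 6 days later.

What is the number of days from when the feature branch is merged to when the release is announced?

Causal path: the feature branch is merged → the CI build completes → staging deployment finishes → the release is announced.
Total delay along the path: 55 + 26 + 7 = 88 days.

88 days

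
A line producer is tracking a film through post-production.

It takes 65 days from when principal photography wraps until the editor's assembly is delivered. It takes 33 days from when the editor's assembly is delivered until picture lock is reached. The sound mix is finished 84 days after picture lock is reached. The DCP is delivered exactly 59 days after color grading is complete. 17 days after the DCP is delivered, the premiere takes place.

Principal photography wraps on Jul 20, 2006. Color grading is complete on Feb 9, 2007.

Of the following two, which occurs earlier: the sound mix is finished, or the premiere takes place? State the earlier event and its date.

Principal photography wraps: Jul 20, 2006.
The editor's assembly is delivered: Jul 20, 2006 + 65 days = Sep 23, 2006.
Picture lock is reached: Sep 23, 2006 + 33 days = Oct 26, 2006.
The sound mix is finished: Oct 26, 2006 + 84 days = Jan 18, 2007.
Color grading is complete: Feb 9, 2007.
The DCP is delivered: Feb 9, 2007 + 59 days = Apr 9, 2007.
The premiere takes place: Apr 9, 2007 + 17 days = Apr 26, 2007.
Comparing: the sound mix is finished on Jan 18, 2007 vs the premiere takes place on Apr 26, 2007. Earlier: the sound mix is finished.

The sound mix is finished — Jan 18, 2007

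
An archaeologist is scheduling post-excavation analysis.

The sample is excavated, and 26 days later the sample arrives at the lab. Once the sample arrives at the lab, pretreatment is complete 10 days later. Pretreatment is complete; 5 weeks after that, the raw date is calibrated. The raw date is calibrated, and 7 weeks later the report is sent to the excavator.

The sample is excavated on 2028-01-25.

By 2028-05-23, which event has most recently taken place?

The sample is excavated: Jan 25, 2028.
The sample arrives at the lab: Jan 25, 2028 + 26 days = Feb 20, 2028.
Pretreatment is complete: Feb 20, 2028 + 10 days = Mar 1, 2028.
The raw date is calibrated: Mar 1, 2028 + 5 weeks = Apr 5, 2028.
The report is sent to the excavator: Apr 5, 2028 + 7 weeks = May 24, 2028.
May 23, 2028 falls between when the raw date is calibrated (Apr 5, 2028) and when the report is sent to the excavator (May 24, 2028).

The raw date is calibrated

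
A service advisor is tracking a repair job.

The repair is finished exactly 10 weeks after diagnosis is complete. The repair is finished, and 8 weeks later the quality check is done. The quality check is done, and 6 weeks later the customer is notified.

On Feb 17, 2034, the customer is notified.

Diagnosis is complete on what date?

The customer is notified: Feb 17, 2034.
The quality check is done: Feb 17, 2034 − 6 weeks = Jan 6, 2034.
The repair is finished: Jan 6, 2034 − 8 weeks = Nov 11, 2033.
Diagnosis is complete: Nov 11, 2033 − 10 weeks = Sep 2, 2033.

Sep 2, 2033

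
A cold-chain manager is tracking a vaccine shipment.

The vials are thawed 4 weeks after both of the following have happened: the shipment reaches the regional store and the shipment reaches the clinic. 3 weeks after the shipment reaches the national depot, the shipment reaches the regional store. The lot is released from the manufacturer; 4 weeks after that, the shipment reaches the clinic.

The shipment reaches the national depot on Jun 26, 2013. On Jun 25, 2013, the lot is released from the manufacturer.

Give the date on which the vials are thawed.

The shipment reaches the national depot: Jun 26, 2013.
The shipment reaches the regional store: Jun 26, 2013 + 3 weeks = Jul 17, 2013.
The lot is released from the manufacturer: Jun 25, 2013.
The shipment reaches the clinic: Jun 25, 2013 + 4 weeks = Jul 23, 2013.
Both prerequisites met — the shipment reaches the regional store (Jul 17, 2013), the shipment reaches the clinic (Jul 23, 2013); the later is Jul 23, 2013.
The vials are thawed: Jul 23, 2013 + 4 weeks = Aug 20, 2013.

Aug 20, 2013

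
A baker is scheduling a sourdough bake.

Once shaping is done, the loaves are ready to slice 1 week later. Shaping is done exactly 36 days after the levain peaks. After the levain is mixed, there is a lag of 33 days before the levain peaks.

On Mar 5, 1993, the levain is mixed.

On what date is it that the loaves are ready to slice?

May 20, 1993

The levain is mixed: Mar 5, 1993.
The levain peaks: Mar 5, 1993 + 33 days = Apr 7, 1993.
Shaping is done: Apr 7, 1993 + 36 days = May 13, 1993.
The loaves are ready to slice: May 13, 1993 + 1 week = May 20, 1993.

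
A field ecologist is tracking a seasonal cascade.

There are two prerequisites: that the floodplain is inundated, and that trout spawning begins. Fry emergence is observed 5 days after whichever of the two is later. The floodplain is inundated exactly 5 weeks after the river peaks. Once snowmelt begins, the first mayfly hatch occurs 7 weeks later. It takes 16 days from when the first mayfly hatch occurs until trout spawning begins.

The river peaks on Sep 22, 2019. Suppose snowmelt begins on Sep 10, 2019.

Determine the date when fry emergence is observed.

Nov 19, 2019

The river peaks: Sep 22, 2019.
The floodplain is inundated: Sep 22, 2019 + 5 weeks = Oct 27, 2019.
Snowmelt begins: Sep 10, 2019.
The first mayfly hatch occurs: Sep 10, 2019 + 7 weeks = Oct 29, 2019.
Trout spawning begins: Oct 29, 2019 + 16 days = Nov 14, 2019.
Both prerequisites met — the floodplain is inundated (Oct 27, 2019), trout spawning begins (Nov 14, 2019); the later is Nov 14, 2019.
Fry emergence is observed: Nov 14, 2019 + 5 days = Nov 19, 2019.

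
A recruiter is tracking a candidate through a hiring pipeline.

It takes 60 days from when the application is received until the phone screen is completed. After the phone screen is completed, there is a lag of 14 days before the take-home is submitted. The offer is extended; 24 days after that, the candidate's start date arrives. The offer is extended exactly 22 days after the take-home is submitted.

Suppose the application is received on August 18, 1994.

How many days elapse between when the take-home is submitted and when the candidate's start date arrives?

46 days

Causal path: the take-home is submitted → the offer is extended → the candidate's start date arrives.
Total delay along the path: 22 + 24 = 46 days.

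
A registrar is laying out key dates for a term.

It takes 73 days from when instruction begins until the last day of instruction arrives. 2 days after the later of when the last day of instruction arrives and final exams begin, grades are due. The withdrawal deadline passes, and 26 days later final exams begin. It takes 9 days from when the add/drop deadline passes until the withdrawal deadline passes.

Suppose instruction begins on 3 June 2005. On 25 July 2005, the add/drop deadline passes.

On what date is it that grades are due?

31 August 2005

Instruction begins: Jun 3, 2005.
The last day of instruction arrives: Jun 3, 2005 + 73 days = Aug 15, 2005.
The add/drop deadline passes: Jul 25, 2005.
The withdrawal deadline passes: Jul 25, 2005 + 9 days = Aug 3, 2005.
Final exams begin: Aug 3, 2005 + 26 days = Aug 29, 2005.
Both prerequisites met — the last day of instruction arrives (Aug 15, 2005), final exams begin (Aug 29, 2005); the later is Aug 29, 2005.
Grades are due: Aug 29, 2005 + 2 days = Aug 31, 2005.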